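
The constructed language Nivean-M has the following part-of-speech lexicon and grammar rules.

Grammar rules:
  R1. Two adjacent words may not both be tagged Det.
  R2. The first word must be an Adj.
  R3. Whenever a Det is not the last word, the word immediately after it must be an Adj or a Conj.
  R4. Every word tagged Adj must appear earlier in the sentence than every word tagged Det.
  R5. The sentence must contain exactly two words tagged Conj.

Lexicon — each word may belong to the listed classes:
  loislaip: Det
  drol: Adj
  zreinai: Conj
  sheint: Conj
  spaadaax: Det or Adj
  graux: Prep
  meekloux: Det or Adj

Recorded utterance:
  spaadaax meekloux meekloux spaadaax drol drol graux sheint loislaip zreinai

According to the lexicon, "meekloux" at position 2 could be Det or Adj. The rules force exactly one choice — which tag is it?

Adj

Candidates per position — 1:spaadaax {Det,Adj}; 2:meekloux {Det,Adj}; 3:meekloux {Det,Adj}; 4:spaadaax {Det,Adj}; 5:drol {Adj}; 6:drol {Adj}; 7:graux {Prep}; 8:sheint {Conj}; 9:loislaip {Det}; 10:zreinai {Conj}.
If word 1 were Det, no tagging could satisfy rule 2; so word 1 is Adj.
If word 2 were Det, no tagging could satisfy rule 4; so word 2 is Adj.
If word 3 were Det, no tagging could satisfy rule 4; so word 3 is Adj.
If word 4 were Det, no tagging could satisfy rule 4; so word 4 is Adj.
The unique satisfying tagging is: Adj Adj Adj Adj Adj Adj Prep Conj Det Conj.
Check: rule 1 holds; rule 2 holds; rule 3 holds; rule 4 holds; rule 5 holds.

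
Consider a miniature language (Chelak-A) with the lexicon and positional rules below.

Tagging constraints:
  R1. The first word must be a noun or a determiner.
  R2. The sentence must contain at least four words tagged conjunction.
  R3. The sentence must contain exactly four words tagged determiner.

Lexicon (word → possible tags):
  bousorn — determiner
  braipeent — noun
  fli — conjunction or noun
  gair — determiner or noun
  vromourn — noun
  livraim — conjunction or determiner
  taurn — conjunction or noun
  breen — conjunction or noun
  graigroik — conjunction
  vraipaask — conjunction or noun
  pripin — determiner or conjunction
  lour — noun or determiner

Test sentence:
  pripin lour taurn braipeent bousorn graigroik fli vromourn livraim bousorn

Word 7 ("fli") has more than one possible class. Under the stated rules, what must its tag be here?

conjunction

Candidates per position — 1:pripin {determiner,conjunction}; 2:lour {noun,determiner}; 3:taurn {conjunction,noun}; 4:braipeent {noun}; 5:bousorn {determiner}; 6:graigroik {conjunction}; 7:fli {conjunction,noun}; 8:vromourn {noun}; 9:livraim {conjunction,determiner}; 10:bousorn {determiner}.
Position 1: conjunction is ruled out by rule 1; that leaves determiner.
Position 3: noun is ruled out by rule 2; that leaves conjunction.
Position 7: noun is ruled out by rule 2; that leaves conjunction.
Position 9: determiner is ruled out by rule 2; that leaves conjunction.
Position 2: noun is ruled out by rule 3; that leaves determiner.
The unique satisfying tagging is: determiner determiner conjunction noun determiner conjunction conjunction noun conjunction determiner.
Checking: rule 1 ✓; rule 2 ✓; rule 3 ✓.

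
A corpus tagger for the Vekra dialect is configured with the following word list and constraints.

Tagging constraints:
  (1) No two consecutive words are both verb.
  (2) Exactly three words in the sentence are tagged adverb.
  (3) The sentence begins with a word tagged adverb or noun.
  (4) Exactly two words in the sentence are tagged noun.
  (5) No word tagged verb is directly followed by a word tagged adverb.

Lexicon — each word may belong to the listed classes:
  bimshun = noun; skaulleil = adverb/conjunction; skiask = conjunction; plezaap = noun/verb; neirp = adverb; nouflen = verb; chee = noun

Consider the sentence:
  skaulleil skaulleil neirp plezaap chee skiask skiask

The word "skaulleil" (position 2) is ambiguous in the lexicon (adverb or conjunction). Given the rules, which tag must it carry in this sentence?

adverb

Candidates per position — 1:skaulleil {adverb,conjunction}; 2:skaulleil {adverb,conjunction}; 3:neirp {adverb}; 4:plezaap {noun,verb}; 5:chee {noun}; 6:skiask {conjunction}; 7:skiask {conjunction}.
If word 1 were conjunction, no tagging could satisfy rule 2; so word 1 is adverb.
If word 2 were conjunction, no tagging could satisfy rule 2; so word 2 is adverb.
If word 4 were verb, no tagging could satisfy rule 4; so word 4 is noun.
The unique satisfying tagging is: adverb adverb adverb noun noun conjunction conjunction.
Check: rule 1 satisfied; rule 2 satisfied; rule 3 satisfied; rule 4 satisfied; rule 5 satisfied.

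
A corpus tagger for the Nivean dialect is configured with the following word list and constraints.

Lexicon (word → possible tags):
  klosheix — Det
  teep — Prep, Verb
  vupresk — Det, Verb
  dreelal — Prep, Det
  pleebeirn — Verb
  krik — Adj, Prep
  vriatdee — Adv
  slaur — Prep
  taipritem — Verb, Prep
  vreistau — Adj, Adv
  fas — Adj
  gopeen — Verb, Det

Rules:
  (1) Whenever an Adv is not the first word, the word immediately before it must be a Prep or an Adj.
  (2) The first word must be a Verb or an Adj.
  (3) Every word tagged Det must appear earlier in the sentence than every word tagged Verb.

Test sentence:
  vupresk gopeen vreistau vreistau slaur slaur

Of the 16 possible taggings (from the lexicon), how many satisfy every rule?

2

Candidates per position — 1:vupresk {Det,Verb}; 2:gopeen {Verb,Det}; 3:vreistau {Adj,Adv}; 4:vreistau {Adj,Adv}; 5:slaur {Prep}; 6:slaur {Prep}.
There are 16 candidate sequences in total.
The sequences that satisfy every rule: Verb Verb Adj Adj Prep Prep; Verb Verb Adj Adv Prep Prep.
Count = 2.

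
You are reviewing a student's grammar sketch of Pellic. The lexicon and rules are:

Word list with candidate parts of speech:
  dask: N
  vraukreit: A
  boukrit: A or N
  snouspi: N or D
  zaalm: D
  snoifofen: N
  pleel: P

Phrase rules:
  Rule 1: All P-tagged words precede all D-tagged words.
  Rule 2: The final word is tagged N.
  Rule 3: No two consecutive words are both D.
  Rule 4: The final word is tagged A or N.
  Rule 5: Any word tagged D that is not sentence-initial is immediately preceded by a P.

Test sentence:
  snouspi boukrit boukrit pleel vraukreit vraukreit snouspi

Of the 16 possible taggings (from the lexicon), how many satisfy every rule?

Candidates per position — 1:snouspi {N,D}; 2:boukrit {A,N}; 3:boukrit {A,N}; 4:pleel {P}; 5:vraukreit {A}; 6:vraukreit {A}; 7:snouspi {N,D}.
There are 16 candidate sequences in total.
The sequences that satisfy every rule: N A A P A A N; N A N P A A N; N N A P A A N; N N N P A A N.
Count = 4.

4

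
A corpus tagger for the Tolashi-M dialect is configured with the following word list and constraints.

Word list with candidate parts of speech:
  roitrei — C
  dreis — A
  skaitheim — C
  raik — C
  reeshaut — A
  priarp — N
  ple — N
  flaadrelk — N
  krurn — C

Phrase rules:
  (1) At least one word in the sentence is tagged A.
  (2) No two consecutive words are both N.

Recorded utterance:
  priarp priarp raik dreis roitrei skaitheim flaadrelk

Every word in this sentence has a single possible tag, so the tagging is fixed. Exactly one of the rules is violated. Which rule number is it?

2

Fixed tagging: N N C A C C N.
Applying the rules: R1 pass, R2 fail.
Only rule 2 fails.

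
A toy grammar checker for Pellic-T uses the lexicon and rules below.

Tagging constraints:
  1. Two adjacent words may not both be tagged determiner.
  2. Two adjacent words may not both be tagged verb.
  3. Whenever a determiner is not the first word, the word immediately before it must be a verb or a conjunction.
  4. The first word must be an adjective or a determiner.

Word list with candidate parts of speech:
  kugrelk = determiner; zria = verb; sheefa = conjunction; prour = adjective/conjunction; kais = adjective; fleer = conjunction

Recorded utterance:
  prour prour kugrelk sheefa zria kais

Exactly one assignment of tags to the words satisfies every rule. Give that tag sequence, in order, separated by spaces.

Candidates per position — 1:prour {adjective,conjunction}; 2:prour {adjective,conjunction}; 3:kugrelk {determiner}; 4:sheefa {conjunction}; 5:zria {verb}; 6:kais {adjective}.
Position 1: conjunction is ruled out by rule 4; that leaves adjective.
Position 2: adjective is ruled out by rule 3; that leaves conjunction.
That leaves exactly one tagging: adjective conjunction determiner conjunction verb adjective.
Verifying each rule — rule 1 ok; rule 2 ok; rule 3 ok; rule 4 ok.

adjective conjunction determiner conjunction verb adjective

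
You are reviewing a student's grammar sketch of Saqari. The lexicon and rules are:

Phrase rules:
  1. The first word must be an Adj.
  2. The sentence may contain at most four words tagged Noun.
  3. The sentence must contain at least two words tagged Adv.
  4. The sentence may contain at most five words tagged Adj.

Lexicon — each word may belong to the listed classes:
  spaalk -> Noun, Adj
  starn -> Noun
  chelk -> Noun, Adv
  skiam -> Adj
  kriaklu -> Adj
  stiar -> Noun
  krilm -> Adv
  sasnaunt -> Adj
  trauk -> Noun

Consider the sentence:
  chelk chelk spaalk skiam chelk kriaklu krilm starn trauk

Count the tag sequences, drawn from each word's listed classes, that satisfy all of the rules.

0

Candidates per position — 1:chelk {Noun,Adv}; 2:chelk {Noun,Adv}; 3:spaalk {Noun,Adj}; 4:skiam {Adj}; 5:chelk {Noun,Adv}; 6:kriaklu {Adj}; 7:krilm {Adv}; 8:starn {Noun}; 9:trauk {Noun}.
There are 16 candidate sequences in total.
Rule 1 cannot be satisfied by any choice of tags from the lexicon.
So there is no consistent tagging.
Count = 0.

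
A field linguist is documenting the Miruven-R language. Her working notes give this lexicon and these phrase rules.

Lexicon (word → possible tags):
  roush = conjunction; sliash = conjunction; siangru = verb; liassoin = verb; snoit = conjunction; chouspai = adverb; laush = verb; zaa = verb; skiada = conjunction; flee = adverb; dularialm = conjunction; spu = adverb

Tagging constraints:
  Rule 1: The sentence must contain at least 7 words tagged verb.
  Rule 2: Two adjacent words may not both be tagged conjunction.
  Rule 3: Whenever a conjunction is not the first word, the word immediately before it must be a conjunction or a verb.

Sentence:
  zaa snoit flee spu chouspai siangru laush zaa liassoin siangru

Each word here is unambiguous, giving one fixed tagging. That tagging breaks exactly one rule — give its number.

1

Fixed tagging: verb conjunction adverb adverb adverb verb verb verb verb verb.
Rule check: R1 fail, R2 pass, R3 pass.
Only rule 1 fails.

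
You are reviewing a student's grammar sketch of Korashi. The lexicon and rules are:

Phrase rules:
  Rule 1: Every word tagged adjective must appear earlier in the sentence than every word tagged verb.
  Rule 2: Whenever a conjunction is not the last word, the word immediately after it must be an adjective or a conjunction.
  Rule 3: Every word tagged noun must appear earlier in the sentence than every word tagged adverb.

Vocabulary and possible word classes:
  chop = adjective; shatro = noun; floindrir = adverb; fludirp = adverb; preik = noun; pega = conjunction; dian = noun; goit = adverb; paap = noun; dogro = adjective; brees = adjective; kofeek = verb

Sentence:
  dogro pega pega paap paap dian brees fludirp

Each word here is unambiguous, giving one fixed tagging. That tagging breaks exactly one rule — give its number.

2

Fixed tagging: adjective conjunction conjunction noun noun noun adjective adverb.
Checking each rule: R1 pass, R2 fail, R3 pass.
Only rule 2 fails.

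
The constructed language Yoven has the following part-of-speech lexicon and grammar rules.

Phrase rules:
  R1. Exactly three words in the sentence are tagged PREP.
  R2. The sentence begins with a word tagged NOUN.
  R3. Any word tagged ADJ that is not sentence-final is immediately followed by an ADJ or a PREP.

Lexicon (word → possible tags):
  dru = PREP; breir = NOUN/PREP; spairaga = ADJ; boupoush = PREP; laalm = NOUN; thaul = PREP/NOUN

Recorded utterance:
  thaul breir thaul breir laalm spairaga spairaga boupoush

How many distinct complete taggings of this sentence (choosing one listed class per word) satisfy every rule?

Candidates per position — 1:thaul {PREP,NOUN}; 2:breir {NOUN,PREP}; 3:thaul {PREP,NOUN}; 4:breir {NOUN,PREP}; 5:laalm {NOUN}; 6:spairaga {ADJ}; 7:spairaga {ADJ}; 8:boupoush {PREP}.
There are 16 candidate sequences in total.
The sequences that satisfy every rule: NOUN NOUN PREP PREP NOUN ADJ ADJ PREP; NOUN PREP PREP NOUN NOUN ADJ ADJ PREP; NOUN PREP NOUN PREP NOUN ADJ ADJ PREP.
Count = 3.

3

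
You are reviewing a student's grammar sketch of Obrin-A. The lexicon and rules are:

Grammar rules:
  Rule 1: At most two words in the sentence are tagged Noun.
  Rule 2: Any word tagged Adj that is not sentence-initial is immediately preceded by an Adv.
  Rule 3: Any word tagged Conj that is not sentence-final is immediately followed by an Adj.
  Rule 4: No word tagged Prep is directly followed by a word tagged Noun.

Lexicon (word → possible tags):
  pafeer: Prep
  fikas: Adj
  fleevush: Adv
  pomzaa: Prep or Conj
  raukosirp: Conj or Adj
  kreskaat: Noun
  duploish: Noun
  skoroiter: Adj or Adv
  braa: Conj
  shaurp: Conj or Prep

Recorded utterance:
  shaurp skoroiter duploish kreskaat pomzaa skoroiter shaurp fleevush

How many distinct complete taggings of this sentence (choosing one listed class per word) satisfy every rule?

Candidates per position — 1:shaurp {Conj,Prep}; 2:skoroiter {Adj,Adv}; 3:duploish {Noun}; 4:kreskaat {Noun}; 5:pomzaa {Prep,Conj}; 6:skoroiter {Adj,Adv}; 7:shaurp {Conj,Prep}; 8:fleevush {Adv}.
There are 32 candidate sequences in total.
The sequences that satisfy every rule: Prep Adv Noun Noun Prep Adv Prep Adv.
Count = 1.

1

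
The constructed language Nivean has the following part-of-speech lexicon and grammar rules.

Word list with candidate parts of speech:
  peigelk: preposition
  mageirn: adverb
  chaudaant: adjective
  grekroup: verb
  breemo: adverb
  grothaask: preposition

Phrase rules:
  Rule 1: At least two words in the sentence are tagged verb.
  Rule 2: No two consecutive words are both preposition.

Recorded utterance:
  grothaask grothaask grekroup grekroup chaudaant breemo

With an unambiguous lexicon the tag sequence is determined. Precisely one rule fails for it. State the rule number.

2

Fixed tagging: preposition preposition verb verb adjective adverb.
Rule check: R1 pass, R2 fail.
Only rule 2 fails.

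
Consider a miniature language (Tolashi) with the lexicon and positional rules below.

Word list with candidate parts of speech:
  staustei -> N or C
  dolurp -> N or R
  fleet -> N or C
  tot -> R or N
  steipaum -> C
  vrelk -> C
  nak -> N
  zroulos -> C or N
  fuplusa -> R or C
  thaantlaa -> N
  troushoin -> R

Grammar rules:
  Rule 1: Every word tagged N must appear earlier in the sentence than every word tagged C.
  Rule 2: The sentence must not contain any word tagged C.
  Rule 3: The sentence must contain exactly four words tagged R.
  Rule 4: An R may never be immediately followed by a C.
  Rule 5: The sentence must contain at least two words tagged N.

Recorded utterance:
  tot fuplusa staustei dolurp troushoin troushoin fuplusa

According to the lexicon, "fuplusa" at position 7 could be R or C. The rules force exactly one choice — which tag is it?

Candidates per position — 1:tot {R,N}; 2:fuplusa {R,C}; 3:staustei {N,C}; 4:dolurp {N,R}; 5:troushoin {R}; 6:troushoin {R}; 7:fuplusa {R,C}.
Position 2: C is ruled out by rule 2; that leaves R.
Position 3: C is ruled out by rule 2; that leaves N.
Position 7: C is ruled out by rule 2; that leaves R.
Position 1: R is ruled out by rule 3; that leaves N.
Position 4: R is ruled out by rule 3; that leaves N.
The unique satisfying tagging is: N R N N R R R.
Checking: rule 1 ✓; rule 2 ✓; rule 3 ✓; rule 4 ✓; rule 5 ✓.

R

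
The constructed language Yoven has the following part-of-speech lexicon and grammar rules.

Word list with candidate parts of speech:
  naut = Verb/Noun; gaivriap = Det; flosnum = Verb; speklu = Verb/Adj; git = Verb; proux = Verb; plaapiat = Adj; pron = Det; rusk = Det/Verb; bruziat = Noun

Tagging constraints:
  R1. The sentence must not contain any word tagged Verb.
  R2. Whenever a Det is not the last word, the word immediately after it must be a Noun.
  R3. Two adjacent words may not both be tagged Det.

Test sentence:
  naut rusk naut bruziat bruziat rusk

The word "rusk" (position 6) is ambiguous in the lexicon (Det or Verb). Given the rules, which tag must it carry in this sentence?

Candidates per position — 1:naut {Verb,Noun}; 2:rusk {Det,Verb}; 3:naut {Verb,Noun}; 4:bruziat {Noun}; 5:bruziat {Noun}; 6:rusk {Det,Verb}.
Position 1: Verb is ruled out by rule 1; that leaves Noun.
Position 2: Verb is ruled out by rule 1; that leaves Det.
Position 3: Verb is ruled out by rule 1; that leaves Noun.
Position 6: Verb is ruled out by rule 1; that leaves Det.
The only consistent sequence is: Noun Det Noun Noun Noun Det.
Rule-by-rule: rule 1 ok; rule 2 ok; rule 3 ok.

Det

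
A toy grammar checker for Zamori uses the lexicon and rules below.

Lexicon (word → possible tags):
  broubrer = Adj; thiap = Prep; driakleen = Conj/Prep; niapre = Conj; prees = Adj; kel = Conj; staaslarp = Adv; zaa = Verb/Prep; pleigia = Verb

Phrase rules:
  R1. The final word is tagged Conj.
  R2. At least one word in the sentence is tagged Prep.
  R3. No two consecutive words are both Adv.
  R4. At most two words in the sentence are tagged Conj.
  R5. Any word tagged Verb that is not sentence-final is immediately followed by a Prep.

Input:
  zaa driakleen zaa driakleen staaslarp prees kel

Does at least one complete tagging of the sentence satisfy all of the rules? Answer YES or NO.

YES

Candidates per position — 1:zaa {Verb,Prep}; 2:driakleen {Conj,Prep}; 3:zaa {Verb,Prep}; 4:driakleen {Conj,Prep}; 5:staaslarp {Adv}; 6:prees {Adj}; 7:kel {Conj}.
One satisfying assignment: Verb Prep Prep Conj Adv Adj Conj.
Check: rule 1 ok; rule 2 ok; rule 3 ok; rule 4 ok; rule 5 ok.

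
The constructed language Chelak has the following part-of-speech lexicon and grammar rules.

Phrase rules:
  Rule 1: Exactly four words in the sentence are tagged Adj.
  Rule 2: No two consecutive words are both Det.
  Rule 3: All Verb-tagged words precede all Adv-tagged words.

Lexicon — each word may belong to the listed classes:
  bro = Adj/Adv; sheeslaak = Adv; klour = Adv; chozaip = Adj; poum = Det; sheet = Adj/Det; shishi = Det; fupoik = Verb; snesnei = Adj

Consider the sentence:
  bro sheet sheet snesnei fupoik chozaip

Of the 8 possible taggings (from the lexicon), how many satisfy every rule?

Candidates per position — 1:bro {Adj,Adv}; 2:sheet {Adj,Det}; 3:sheet {Adj,Det}; 4:snesnei {Adj}; 5:fupoik {Verb}; 6:chozaip {Adj}.
There are 8 candidate sequences in total.
The sequences that satisfy every rule: Adj Adj Det Adj Verb Adj; Adj Det Adj Adj Verb Adj.
Count = 2.

2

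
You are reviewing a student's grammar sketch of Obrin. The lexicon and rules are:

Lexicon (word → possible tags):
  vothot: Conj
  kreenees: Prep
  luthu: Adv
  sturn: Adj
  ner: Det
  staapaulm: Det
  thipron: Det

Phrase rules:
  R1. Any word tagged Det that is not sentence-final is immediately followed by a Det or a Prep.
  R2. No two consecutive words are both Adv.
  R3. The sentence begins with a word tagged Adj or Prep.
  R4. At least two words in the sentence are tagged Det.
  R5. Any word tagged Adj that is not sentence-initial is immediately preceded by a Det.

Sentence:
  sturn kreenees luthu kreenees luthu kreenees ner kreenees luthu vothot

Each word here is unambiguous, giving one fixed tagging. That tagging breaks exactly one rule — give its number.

Fixed tagging: Adj Prep Adv Prep Adv Prep Det Prep Adv Conj.
Checking each rule: R1 ✓, R2 ✓, R3 ✓, R4 ✗, R5 ✓.
Only rule 4 fails.

4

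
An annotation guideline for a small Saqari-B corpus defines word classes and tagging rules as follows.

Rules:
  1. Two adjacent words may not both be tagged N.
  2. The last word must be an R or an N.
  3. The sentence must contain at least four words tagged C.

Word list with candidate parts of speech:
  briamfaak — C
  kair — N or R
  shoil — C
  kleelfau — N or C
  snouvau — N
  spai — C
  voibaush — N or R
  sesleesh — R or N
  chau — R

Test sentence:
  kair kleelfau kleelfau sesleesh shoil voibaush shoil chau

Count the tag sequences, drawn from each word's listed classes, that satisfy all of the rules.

8

Candidates per position — 1:kair {N,R}; 2:kleelfau {N,C}; 3:kleelfau {N,C}; 4:sesleesh {R,N}; 5:shoil {C}; 6:voibaush {N,R}; 7:shoil {C}; 8:chau {R}.
There are 32 candidate sequences in total.
Checking each against the rules leaves 8 sequences.
Count = 8.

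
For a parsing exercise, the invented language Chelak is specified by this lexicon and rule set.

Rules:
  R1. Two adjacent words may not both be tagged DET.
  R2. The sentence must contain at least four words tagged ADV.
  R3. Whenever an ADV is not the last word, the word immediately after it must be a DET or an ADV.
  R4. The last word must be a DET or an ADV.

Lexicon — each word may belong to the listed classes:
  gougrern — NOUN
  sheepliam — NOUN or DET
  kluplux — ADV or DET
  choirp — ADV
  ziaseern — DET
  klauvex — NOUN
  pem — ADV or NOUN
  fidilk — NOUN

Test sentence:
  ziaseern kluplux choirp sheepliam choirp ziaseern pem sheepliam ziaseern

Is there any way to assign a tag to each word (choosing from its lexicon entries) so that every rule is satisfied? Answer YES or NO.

NO

Candidates per position — 1:ziaseern {DET}; 2:kluplux {ADV,DET}; 3:choirp {ADV}; 4:sheepliam {NOUN,DET}; 5:choirp {ADV}; 6:ziaseern {DET}; 7:pem {ADV,NOUN}; 8:sheepliam {NOUN,DET}; 9:ziaseern {DET}.
Every candidate sequence violates at least one rule; no consistent tagging exists.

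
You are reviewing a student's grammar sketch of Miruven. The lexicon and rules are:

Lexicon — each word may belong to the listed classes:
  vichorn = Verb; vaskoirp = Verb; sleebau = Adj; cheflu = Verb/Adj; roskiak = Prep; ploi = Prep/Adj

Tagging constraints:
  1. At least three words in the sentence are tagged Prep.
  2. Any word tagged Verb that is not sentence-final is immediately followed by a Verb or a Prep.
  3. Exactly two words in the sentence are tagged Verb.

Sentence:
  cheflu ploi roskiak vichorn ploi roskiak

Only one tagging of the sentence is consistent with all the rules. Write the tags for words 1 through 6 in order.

Candidates per position — 1:cheflu {Verb,Adj}; 2:ploi {Prep,Adj}; 3:roskiak {Prep}; 4:vichorn {Verb}; 5:ploi {Prep,Adj}; 6:roskiak {Prep}.
Position 1: tagging it Adj would leave rule 3 unsatisfiable, so it must be Verb.
Position 2: tagging it Adj would leave rule 2 unsatisfiable, so it must be Prep.
Position 5: tagging it Adj would leave rule 2 unsatisfiable, so it must be Prep.
The only consistent sequence is: Verb Prep Prep Verb Prep Prep.
Check: rule 1 ✓; rule 2 ✓; rule 3 ✓.

Verb Prep Prep Verb Prep Prep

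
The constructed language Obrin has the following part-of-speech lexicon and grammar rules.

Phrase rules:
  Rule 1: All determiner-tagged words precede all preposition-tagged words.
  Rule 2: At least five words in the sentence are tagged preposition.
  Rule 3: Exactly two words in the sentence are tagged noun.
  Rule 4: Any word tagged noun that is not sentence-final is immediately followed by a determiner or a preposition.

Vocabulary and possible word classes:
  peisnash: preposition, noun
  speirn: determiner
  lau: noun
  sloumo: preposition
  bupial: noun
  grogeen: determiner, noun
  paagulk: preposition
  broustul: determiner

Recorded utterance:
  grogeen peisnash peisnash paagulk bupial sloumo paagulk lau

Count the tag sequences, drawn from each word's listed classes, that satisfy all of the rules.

Candidates per position — 1:grogeen {determiner,noun}; 2:peisnash {preposition,noun}; 3:peisnash {preposition,noun}; 4:paagulk {preposition}; 5:bupial {noun}; 6:sloumo {preposition}; 7:paagulk {preposition}; 8:lau {noun}.
There are 8 candidate sequences in total.
The sequences that satisfy every rule: determiner preposition preposition preposition noun preposition preposition noun.
Count = 1.

1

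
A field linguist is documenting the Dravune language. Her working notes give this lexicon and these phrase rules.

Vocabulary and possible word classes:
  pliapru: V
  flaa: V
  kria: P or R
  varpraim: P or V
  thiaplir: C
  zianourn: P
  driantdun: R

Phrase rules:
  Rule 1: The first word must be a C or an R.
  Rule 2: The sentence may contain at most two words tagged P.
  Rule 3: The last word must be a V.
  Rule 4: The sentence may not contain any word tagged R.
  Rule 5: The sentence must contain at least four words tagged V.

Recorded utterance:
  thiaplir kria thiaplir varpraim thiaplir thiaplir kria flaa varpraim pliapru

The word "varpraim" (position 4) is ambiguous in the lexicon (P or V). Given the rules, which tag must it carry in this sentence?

V

Candidates per position — 1:thiaplir {C}; 2:kria {P,R}; 3:thiaplir {C}; 4:varpraim {P,V}; 5:thiaplir {C}; 6:thiaplir {C}; 7:kria {P,R}; 8:flaa {V}; 9:varpraim {P,V}; 10:pliapru {V}.
Position 2: R is ruled out by rule 4; that leaves P.
Position 4: P is ruled out by rule 5; that leaves V.
Position 7: R is ruled out by rule 4; that leaves P.
Position 9: P is ruled out by rule 2; that leaves V.
The only consistent sequence is: C P C V C C P V V V.
Rule-by-rule: rule 1 ok; rule 2 ok; rule 3 ok; rule 4 ok; rule 5 ok.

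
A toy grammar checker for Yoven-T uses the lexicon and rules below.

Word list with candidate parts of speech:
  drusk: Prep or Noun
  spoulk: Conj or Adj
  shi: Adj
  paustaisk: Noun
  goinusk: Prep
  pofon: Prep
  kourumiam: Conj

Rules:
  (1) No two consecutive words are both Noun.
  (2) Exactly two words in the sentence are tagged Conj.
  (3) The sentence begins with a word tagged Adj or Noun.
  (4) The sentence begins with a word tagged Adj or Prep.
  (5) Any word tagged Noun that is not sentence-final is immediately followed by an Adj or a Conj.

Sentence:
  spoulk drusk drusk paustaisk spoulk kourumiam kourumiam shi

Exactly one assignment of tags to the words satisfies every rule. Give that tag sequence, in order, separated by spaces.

Adj Prep Prep Noun Adj Conj Conj Adj

Candidates per position — 1:spoulk {Conj,Adj}; 2:drusk {Prep,Noun}; 3:drusk {Prep,Noun}; 4:paustaisk {Noun}; 5:spoulk {Conj,Adj}; 6:kourumiam {Conj}; 7:kourumiam {Conj}; 8:shi {Adj}.
Word 1 cannot be Conj — rule 2 would then fail for every completion. It is Adj.
Word 2 cannot be Noun — rule 5 would then fail for every completion. It is Prep.
Word 3 cannot be Noun — rule 1 would then fail for every completion. It is Prep.
Word 5 cannot be Conj — rule 2 would then fail for every completion. It is Adj.
The only consistent sequence is: Adj Prep Prep Noun Adj Conj Conj Adj.
Verifying each rule — rule 1 ✓; rule 2 ✓; rule 3 ✓; rule 4 ✓; rule 5 ✓.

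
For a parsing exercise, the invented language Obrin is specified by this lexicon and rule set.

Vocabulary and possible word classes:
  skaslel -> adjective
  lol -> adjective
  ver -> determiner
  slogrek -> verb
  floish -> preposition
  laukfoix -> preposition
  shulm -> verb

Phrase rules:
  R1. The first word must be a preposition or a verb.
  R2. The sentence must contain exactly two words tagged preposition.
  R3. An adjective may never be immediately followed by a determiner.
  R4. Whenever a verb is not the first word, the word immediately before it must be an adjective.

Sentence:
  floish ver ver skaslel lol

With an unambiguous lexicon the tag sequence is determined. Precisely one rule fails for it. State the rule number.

Fixed tagging: preposition determiner determiner adjective adjective.
Applying the rules: R1 ✓, R2 ✗, R3 ✓, R4 ✓.
Only rule 2 fails.

2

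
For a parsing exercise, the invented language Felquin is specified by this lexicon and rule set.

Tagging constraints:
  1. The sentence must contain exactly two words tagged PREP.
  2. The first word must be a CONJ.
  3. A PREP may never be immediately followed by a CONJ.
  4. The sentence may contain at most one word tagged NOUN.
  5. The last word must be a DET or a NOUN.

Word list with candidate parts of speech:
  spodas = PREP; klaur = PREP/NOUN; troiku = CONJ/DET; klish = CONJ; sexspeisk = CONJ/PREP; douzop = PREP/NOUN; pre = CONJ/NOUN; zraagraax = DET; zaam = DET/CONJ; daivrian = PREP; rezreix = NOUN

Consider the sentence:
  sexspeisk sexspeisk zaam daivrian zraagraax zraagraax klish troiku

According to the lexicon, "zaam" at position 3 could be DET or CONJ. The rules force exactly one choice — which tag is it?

DET

Candidates per position — 1:sexspeisk {CONJ,PREP}; 2:sexspeisk {CONJ,PREP}; 3:zaam {DET,CONJ}; 4:daivrian {PREP}; 5:zraagraax {DET}; 6:zraagraax {DET}; 7:klish {CONJ}; 8:troiku {CONJ,DET}.
Position 1: PREP is ruled out by rule 2; that leaves CONJ.
Position 2: CONJ is ruled out by rule 1; that leaves PREP.
Position 3: CONJ is ruled out by rule 3; that leaves DET.
Position 8: CONJ is ruled out by rule 5; that leaves DET.
That leaves exactly one tagging: CONJ PREP DET PREP DET DET CONJ DET.
Rule-by-rule: rule 1 holds; rule 2 holds; rule 3 holds; rule 4 holds; rule 5 holds.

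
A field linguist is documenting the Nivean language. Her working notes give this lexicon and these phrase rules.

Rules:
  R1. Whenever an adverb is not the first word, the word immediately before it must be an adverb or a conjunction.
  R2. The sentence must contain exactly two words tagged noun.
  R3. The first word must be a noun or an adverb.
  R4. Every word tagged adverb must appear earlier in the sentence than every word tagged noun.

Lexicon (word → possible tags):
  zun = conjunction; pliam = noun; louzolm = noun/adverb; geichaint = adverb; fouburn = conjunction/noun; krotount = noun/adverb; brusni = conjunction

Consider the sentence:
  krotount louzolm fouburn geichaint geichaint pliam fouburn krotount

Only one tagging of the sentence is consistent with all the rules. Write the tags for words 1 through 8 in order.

adverb adverb conjunction adverb adverb noun conjunction noun

Candidates per position — 1:krotount {noun,adverb}; 2:louzolm {noun,adverb}; 3:fouburn {conjunction,noun}; 4:geichaint {adverb}; 5:geichaint {adverb}; 6:pliam {noun}; 7:fouburn {conjunction,noun}; 8:krotount {noun,adverb}.
Word 1 cannot be noun — rule 4 would then fail for every completion. It is adverb.
Word 2 cannot be noun — rule 4 would then fail for every completion. It is adverb.
Word 3 cannot be noun — rule 1 would then fail for every completion. It is conjunction.
Word 8 cannot be adverb — rule 4 would then fail for every completion. It is noun.
Word 7 cannot be noun — rule 2 would then fail for every completion. It is conjunction.
That leaves exactly one tagging: adverb adverb conjunction adverb adverb noun conjunction noun.
Rule-by-rule: rule 1 satisfied; rule 2 satisfied; rule 3 satisfied; rule 4 satisfied.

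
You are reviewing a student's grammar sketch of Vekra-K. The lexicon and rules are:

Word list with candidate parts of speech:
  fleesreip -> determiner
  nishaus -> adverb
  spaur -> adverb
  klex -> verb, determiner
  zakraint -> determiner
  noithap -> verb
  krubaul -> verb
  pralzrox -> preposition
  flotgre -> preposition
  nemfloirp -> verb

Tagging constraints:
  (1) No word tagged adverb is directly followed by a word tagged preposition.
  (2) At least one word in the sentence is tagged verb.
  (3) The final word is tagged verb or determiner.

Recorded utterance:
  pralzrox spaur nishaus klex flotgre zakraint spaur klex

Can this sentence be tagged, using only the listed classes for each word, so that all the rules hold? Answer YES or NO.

YES

Candidates per position — 1:pralzrox {preposition}; 2:spaur {adverb}; 3:nishaus {adverb}; 4:klex {verb,determiner}; 5:flotgre {preposition}; 6:zakraint {determiner}; 7:spaur {adverb}; 8:klex {verb,determiner}.
One satisfying assignment: preposition adverb adverb verb preposition determiner adverb verb.
Rule-by-rule: rule 1 holds; rule 2 holds; rule 3 holds.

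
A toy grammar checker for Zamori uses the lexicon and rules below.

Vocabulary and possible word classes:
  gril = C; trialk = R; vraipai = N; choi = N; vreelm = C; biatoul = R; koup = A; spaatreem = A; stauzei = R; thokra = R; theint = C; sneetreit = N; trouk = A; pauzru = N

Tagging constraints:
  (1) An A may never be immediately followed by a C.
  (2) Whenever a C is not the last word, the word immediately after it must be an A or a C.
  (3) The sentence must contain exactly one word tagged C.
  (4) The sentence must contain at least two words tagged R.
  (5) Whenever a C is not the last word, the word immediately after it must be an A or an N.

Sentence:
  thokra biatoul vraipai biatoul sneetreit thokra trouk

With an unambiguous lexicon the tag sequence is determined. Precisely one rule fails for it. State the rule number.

3

Fixed tagging: R R N R N R A.
Applying the rules: R1 ok, R2 ok, R3 fails, R4 ok, R5 ok.
Only rule 3 fails.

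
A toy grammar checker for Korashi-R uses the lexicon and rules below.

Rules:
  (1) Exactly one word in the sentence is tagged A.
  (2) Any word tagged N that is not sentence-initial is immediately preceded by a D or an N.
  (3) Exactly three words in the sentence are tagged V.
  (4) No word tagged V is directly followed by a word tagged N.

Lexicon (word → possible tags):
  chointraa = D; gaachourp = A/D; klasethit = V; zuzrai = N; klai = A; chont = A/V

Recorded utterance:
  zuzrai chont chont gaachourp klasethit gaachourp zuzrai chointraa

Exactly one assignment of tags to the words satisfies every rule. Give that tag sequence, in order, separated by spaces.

Candidates per position — 1:zuzrai {N}; 2:chont {A,V}; 3:chont {A,V}; 4:gaachourp {A,D}; 5:klasethit {V}; 6:gaachourp {A,D}; 7:zuzrai {N}; 8:chointraa {D}.
Position 2: tagging it A would leave rule 3 unsatisfiable, so it must be V.
Position 3: tagging it A would leave rule 3 unsatisfiable, so it must be V.
Position 6: tagging it A would leave rule 2 unsatisfiable, so it must be D.
Position 4: tagging it D would leave rule 1 unsatisfiable, so it must be A.
The only consistent sequence is: N V V A V D N D.
Rule-by-rule: rule 1 satisfied; rule 2 satisfied; rule 3 satisfied; rule 4 satisfied.

N V V A V D N D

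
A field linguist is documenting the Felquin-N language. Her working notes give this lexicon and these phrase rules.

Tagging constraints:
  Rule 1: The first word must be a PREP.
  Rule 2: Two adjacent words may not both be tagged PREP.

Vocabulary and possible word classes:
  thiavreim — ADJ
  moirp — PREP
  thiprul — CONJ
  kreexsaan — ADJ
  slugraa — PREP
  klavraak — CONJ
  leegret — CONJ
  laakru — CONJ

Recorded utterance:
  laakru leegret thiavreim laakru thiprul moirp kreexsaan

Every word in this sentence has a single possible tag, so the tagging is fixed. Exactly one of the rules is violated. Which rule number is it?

Fixed tagging: CONJ CONJ ADJ CONJ CONJ PREP ADJ.
Checking each rule: R1 fail, R2 pass.
Only rule 1 fails.

1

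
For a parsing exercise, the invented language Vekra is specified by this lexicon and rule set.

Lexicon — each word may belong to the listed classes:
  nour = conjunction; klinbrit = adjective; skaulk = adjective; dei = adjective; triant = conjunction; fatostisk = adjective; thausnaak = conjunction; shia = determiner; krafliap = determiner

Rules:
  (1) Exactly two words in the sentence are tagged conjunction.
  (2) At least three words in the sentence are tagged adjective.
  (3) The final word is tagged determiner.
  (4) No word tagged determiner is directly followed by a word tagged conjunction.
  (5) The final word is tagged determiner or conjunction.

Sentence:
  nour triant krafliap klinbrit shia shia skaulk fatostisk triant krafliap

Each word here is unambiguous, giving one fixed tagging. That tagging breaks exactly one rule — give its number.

1

Fixed tagging: conjunction conjunction determiner adjective determiner determiner adjective adjective conjunction determiner.
Rule check: R1 fail, R2 pass, R3 pass, R4 pass, R5 pass.
Only rule 1 fails.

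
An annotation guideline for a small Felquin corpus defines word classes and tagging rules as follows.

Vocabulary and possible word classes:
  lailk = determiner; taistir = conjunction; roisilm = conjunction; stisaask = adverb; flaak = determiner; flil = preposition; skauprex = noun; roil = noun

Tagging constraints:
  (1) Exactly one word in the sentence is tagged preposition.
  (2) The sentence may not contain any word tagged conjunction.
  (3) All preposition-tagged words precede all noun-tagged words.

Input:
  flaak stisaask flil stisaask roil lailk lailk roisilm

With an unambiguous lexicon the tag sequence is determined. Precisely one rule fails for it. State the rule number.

Fixed tagging: determiner adverb preposition adverb noun determiner determiner conjunction.
Applying the rules: R1 holds, R2 violated, R3 holds.
Only rule 2 fails.

2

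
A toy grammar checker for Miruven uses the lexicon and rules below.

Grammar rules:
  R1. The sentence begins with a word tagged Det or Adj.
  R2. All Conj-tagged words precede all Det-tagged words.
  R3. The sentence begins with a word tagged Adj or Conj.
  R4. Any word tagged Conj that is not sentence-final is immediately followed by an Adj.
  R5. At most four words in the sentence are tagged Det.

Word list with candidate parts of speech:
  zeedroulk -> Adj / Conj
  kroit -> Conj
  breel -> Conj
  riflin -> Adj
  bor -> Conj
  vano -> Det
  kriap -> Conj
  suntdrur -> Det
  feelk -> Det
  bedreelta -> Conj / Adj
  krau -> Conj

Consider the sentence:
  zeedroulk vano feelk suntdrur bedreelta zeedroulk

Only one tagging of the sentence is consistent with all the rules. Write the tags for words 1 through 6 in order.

Adj Det Det Det Adj Adj

Candidates per position — 1:zeedroulk {Adj,Conj}; 2:vano {Det}; 3:feelk {Det}; 4:suntdrur {Det}; 5:bedreelta {Conj,Adj}; 6:zeedroulk {Adj,Conj}.
If word 1 were Conj, no tagging could satisfy rule 1; so word 1 is Adj.
If word 5 were Conj, no tagging could satisfy rule 2; so word 5 is Adj.
If word 6 were Conj, no tagging could satisfy rule 2; so word 6 is Adj.
The unique satisfying tagging is: Adj Det Det Det Adj Adj.
Rule-by-rule: rule 1 holds; rule 2 holds; rule 3 holds; rule 4 holds; rule 5 holds.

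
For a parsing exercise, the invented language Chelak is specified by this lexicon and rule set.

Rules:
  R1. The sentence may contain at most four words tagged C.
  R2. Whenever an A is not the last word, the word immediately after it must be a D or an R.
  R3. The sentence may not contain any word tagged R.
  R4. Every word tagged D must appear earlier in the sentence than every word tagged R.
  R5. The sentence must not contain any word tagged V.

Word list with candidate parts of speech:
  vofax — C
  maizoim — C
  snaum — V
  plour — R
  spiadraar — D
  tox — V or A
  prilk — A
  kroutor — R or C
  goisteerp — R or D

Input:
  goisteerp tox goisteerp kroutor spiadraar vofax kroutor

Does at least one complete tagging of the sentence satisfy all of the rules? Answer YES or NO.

YES

Candidates per position — 1:goisteerp {R,D}; 2:tox {V,A}; 3:goisteerp {R,D}; 4:kroutor {R,C}; 5:spiadraar {D}; 6:vofax {C}; 7:kroutor {R,C}.
One satisfying assignment: D A D C D C C.
Check: rule 1 holds; rule 2 holds; rule 3 holds; rule 4 holds; rule 5 holds.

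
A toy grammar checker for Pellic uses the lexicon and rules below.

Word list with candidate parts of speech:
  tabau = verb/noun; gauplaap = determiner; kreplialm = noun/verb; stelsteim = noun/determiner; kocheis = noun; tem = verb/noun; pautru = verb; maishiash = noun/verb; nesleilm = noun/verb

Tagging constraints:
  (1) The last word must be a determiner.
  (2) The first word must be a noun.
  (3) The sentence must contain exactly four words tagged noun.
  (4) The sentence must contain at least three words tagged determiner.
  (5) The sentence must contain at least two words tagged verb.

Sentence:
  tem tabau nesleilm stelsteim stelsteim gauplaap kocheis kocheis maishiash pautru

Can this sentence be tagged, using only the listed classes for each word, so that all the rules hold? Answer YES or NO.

NO

Candidates per position — 1:tem {verb,noun}; 2:tabau {verb,noun}; 3:nesleilm {noun,verb}; 4:stelsteim {noun,determiner}; 5:stelsteim {noun,determiner}; 6:gauplaap {determiner}; 7:kocheis {noun}; 8:kocheis {noun}; 9:maishiash {noun,verb}; 10:pautru {verb}.
Rule 1 cannot be satisfied by any choice of tags from the lexicon.
So there is no consistent tagging.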